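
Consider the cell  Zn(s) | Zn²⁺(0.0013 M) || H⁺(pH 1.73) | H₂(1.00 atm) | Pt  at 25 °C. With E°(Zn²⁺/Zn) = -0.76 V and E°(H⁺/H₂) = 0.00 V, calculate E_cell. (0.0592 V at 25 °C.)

The hydrogen couple is the cathode, so E°_cell = 0.76 V; n = 2.
[H⁺] = 10^(−1.73) = 0.019 M, and Q = [Zn²⁺]·P(H₂) / [H⁺]^2 = 3.75.
E = E° − (0.0592/2) log Q = 0.76 − (0.0592/2)(0.574) = 0.743 V.

0.74 V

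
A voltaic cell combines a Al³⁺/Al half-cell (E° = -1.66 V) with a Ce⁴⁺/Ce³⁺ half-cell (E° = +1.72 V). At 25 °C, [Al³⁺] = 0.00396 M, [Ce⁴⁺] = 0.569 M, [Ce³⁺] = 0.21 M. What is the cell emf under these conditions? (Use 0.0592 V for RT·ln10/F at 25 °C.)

3.45 V

The Ce⁴⁺/Ce³⁺ couple has the higher reduction potential and acts as the cathode, so E°_cell = +1.72 − (-1.66) = 3.38 V.
Balancing electrons gives n = 3; the reaction quotient is Q = [Al³⁺]·[Ce³⁺]^3/[Ce⁴⁺]^3 = 1.99 × 10^-4.
At 25 °C, E = E° − (0.0592/n) log Q = 3.38 − (0.0592/3)(-3.701) = 3.380 + 0.073 = 3.453 V.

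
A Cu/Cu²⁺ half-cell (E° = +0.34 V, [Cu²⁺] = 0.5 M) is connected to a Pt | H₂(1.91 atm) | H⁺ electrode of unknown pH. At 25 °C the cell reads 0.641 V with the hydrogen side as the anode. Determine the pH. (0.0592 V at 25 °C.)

pH = 5.09

E°_cell = 0.34 V and n = 2.
log Q = n(E° − E)/0.0592 = 2×(0.34 − 0.641)/0.0592 = -10.169.
With Q = [H⁺]^2 / ([Cu²⁺]·P(H₂)), solving for [H⁺] gives log[H⁺] = -5.094, so pH = 5.09.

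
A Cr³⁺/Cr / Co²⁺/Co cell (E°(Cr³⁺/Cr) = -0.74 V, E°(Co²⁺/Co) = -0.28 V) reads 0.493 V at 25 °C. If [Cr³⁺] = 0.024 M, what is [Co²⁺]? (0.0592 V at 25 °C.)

1.1 M

From the Nernst equation, log Q = n(E° − E)/0.0592 = 6(0.46 − 0.493)/0.0592 = -3.345, so Q = 4.52 × 10^-4.
With Q = [Cr³⁺]^2/[Co²⁺]^3 and the known concentrations, [Co²⁺]^3 in the denominator gives [Co²⁺] = 1.1 M.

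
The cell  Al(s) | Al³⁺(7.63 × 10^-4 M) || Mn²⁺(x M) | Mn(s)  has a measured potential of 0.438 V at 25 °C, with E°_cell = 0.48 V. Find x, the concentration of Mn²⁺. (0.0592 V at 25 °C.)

3.2 × 10^-4 M

From the Nernst equation, log Q = n(E° − E)/0.0592 = 6(0.48 − 0.438)/0.0592 = 4.257, so Q = 1.81 × 10^4.
With Q = [Al³⁺]^2/[Mn²⁺]^3 and the known concentrations, [Mn²⁺]^3 in the denominator gives [Mn²⁺] = 3.2 × 10^-4 M.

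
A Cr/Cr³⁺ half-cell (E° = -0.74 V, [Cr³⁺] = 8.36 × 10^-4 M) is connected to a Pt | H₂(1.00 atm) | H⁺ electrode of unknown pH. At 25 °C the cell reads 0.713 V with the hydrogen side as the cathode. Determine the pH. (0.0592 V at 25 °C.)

E°_cell = 0.74 V and n = 6.
log Q = n(E° − E)/0.0592 = 6×(0.74 − 0.713)/0.0592 = 2.736.
With Q = [Cr³⁺]^2·P(H₂)^3 / [H⁺]^6, solving for [H⁺] gives log[H⁺] = -1.482, so pH = 1.48.

pH = 1.48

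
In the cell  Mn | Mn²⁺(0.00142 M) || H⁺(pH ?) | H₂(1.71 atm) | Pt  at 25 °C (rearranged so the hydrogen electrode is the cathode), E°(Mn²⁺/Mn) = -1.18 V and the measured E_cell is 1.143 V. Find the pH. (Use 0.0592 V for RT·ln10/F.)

E°_cell = 1.18 V and n = 2.
log Q = n(E° − E)/0.0592 = 2×(1.18 − 1.143)/0.0592 = 1.250.
With Q = [Mn²⁺]·P(H₂) / [H⁺]^2, solving for [H⁺] gives log[H⁺] = -1.932, so pH = 1.93.

pH = 1.93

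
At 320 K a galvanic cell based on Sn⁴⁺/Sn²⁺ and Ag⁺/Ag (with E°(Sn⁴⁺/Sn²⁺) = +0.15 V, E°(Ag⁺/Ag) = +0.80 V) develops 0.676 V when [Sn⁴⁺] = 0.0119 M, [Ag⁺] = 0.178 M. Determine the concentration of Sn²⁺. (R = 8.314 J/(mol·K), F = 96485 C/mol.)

2.5 M

From the Nernst equation, ln Q = nF(E° − E)/RT = 2×96485×(0.65 − 0.676)/(8.314×320) = -1.886, so Q = 0.152.
With Q = [Sn⁴⁺]/([Sn²⁺]·[Ag⁺]^2) and the known concentrations, [Sn²⁺] in the denominator gives [Sn²⁺] = 2.5 M.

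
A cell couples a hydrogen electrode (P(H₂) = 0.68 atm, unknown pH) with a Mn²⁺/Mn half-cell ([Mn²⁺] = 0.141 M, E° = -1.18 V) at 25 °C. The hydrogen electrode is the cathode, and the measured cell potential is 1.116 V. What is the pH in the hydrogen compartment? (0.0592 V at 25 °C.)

pH = 1.59

E°_cell = 1.18 V and n = 2.
log Q = n(E° − E)/0.0592 = 2×(1.18 − 1.116)/0.0592 = 2.162.
With Q = [Mn²⁺]·P(H₂) / [H⁺]^2, solving for [H⁺] gives log[H⁺] = -1.590, so pH = 1.59.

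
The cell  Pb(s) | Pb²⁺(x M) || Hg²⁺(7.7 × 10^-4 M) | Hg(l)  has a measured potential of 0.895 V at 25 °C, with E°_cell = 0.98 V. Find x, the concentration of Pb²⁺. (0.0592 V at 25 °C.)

From the Nernst equation, log Q = n(E° − E)/0.0592 = 2(0.98 − 0.895)/0.0592 = 2.872, so Q = 744.
With Q = [Pb²⁺]/[Hg²⁺] and the known concentrations, [Pb²⁺] in the numerator gives [Pb²⁺] = 0.57 M.

0.57 M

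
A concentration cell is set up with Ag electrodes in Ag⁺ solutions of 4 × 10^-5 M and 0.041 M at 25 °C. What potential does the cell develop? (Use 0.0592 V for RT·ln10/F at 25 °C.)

0.18 V

Both half-cells are Ag⁺/Ag, so E°_cell = 0. The concentrated side is the cathode; the cell reaction moves Ag⁺ from high to low concentration with n = 1.
Q = [Ag⁺]_dilute/[Ag⁺]_conc = 4 × 10^-5/0.041 = 9.76 × 10^-4.
E = 0 − (0.0592/1) log Q = −(0.0592/1)(-3.011) = 0.1783 V.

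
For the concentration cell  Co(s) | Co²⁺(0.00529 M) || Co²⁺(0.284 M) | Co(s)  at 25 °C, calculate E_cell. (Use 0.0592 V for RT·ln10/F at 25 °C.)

Both half-cells are Co²⁺/Co, so E°_cell = 0. The concentrated side is the cathode; the cell reaction moves Co²⁺ from high to low concentration with n = 2.
Q = [Co²⁺]_dilute/[Co²⁺]_conc = 0.00529/0.284 = 0.0186.
E = 0 − (0.0592/2) log Q = −(0.0592/2)(-1.730) = 0.0512 V.

0.051 V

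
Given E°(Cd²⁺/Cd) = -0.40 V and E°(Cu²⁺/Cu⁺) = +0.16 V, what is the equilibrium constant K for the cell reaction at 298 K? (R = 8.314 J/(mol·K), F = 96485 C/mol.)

8.8 × 10^18

E°_cell = +0.16 − (-0.40) = 0.56 V, with n = 2 electrons transferred.
At equilibrium E = 0, so the Nernst equation gives ln K = nFE°/RT = (2)(96485)(0.56)/((8.314)(298)) = 43.62.
K = e^43.62 = 8.8 × 10^18.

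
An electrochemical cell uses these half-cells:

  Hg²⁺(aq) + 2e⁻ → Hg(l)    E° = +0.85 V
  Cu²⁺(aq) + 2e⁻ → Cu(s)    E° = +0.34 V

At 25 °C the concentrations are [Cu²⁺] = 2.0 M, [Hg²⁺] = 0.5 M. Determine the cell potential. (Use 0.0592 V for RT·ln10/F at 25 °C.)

0.492 V

The Hg²⁺/Hg couple has the higher reduction potential and acts as the cathode, so E°_cell = +0.85 − (+0.34) = 0.51 V.
Balancing electrons gives n = 2; the reaction quotient is Q = [Cu²⁺]/[Hg²⁺] = 4.00.
At 25 °C, E = E° − (0.0592/n) log Q = 0.51 − (0.0592/2)(0.602) = 0.510 − 0.018 = 0.492 V.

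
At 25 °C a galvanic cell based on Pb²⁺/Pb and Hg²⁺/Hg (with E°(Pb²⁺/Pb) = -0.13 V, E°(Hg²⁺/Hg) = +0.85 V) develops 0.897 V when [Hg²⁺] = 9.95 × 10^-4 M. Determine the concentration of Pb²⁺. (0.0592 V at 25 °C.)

From the Nernst equation, log Q = n(E° − E)/0.0592 = 2(0.98 − 0.897)/0.0592 = 2.804, so Q = 637.
With Q = [Pb²⁺]/[Hg²⁺] and the known concentrations, [Pb²⁺] in the numerator gives [Pb²⁺] = 0.63 M.

0.63 M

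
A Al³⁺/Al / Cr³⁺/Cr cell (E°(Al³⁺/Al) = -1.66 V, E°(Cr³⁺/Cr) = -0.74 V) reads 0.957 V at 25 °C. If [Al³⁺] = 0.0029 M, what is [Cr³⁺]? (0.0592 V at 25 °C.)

From the Nernst equation, log Q = n(E° − E)/0.0592 = 3(0.92 − 0.957)/0.0592 = -1.875, so Q = 0.0133.
With Q = [Al³⁺]/[Cr³⁺] and the known concentrations, [Cr³⁺] in the denominator gives [Cr³⁺] = 0.22 M.

0.22 M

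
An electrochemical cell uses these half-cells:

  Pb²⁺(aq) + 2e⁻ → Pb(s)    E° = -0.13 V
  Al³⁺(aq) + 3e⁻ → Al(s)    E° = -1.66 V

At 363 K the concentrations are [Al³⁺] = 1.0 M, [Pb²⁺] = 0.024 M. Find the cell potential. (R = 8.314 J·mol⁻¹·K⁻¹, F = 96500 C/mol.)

The Pb²⁺/Pb couple has the higher reduction potential and acts as the cathode, so E°_cell = -0.13 − (-1.66) = 1.53 V.
Balancing electrons gives n = 6; the reaction quotient is Q = [Al³⁺]^2/[Pb²⁺]^3 = 7.23 × 10^4.
E = E° − (RT/nF) ln Q = 1.53 − (8.314×363)/(6×96500) × (11.189) = 1.530 − 0.058 = 1.472 V.

1.47 V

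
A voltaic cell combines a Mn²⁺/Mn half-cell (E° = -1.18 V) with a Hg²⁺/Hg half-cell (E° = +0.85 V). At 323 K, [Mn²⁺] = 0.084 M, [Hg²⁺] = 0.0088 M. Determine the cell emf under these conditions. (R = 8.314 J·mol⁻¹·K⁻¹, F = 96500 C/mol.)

2.00 V

The Hg²⁺/Hg couple has the higher reduction potential and acts as the cathode, so E°_cell = +0.85 − (-1.18) = 2.03 V.
Balancing electrons gives n = 2; the reaction quotient is Q = [Mn²⁺]/[Hg²⁺] = 9.55.
E = E° − (RT/nF) ln Q = 2.03 − (8.314×323)/(2×96500) × (2.256) = 2.030 − 0.031 = 1.999 V.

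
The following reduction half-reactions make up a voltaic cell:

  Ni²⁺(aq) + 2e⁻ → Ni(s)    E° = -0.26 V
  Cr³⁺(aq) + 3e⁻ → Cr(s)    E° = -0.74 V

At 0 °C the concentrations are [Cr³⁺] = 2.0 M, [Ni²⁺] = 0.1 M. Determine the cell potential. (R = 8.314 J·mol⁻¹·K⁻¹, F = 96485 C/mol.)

0.447 V

The Ni²⁺/Ni couple has the higher reduction potential and acts as the cathode, so E°_cell = -0.26 − (-0.74) = 0.48 V.
Balancing electrons gives n = 6; the reaction quotient is Q = [Cr³⁺]^2/[Ni²⁺]^3 = 4000.
E = E° − (RT/nF) ln Q = 0.48 − (8.314×273)/(6×96485) × (8.294) = 0.480 − 0.033 = 0.447 V.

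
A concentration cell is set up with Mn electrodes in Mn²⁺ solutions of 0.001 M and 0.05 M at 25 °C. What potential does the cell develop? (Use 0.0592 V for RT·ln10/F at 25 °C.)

Both half-cells are Mn²⁺/Mn, so E°_cell = 0. The concentrated side is the cathode; the cell reaction moves Mn²⁺ from high to low concentration with n = 2.
Q = [Mn²⁺]_dilute/[Mn²⁺]_conc = 0.001/0.05 = 0.0200.
E = 0 − (0.0592/2) log Q = −(0.0592/2)(-1.699) = 0.0503 V.

0.050 V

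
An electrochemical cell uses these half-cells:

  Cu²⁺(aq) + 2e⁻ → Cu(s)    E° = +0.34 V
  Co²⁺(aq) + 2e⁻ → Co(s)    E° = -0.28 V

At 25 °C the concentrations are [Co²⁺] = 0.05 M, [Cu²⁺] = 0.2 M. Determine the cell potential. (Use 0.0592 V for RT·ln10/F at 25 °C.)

The Cu²⁺/Cu couple has the higher reduction potential and acts as the cathode, so E°_cell = +0.34 − (-0.28) = 0.62 V.
Balancing electrons gives n = 2; the reaction quotient is Q = [Co²⁺]/[Cu²⁺] = 0.250.
At 25 °C, E = E° − (0.0592/n) log Q = 0.62 − (0.0592/2)(-0.602) = 0.620 + 0.018 = 0.638 V.

0.638 V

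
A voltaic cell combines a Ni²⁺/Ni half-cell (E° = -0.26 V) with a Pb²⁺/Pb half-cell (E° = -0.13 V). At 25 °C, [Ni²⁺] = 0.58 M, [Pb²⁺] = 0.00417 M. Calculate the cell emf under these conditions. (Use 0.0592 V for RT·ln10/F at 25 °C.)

0.067 V

The Pb²⁺/Pb couple has the higher reduction potential and acts as the cathode, so E°_cell = -0.13 − (-0.26) = 0.13 V.
Balancing electrons gives n = 2; the reaction quotient is Q = [Ni²⁺]/[Pb²⁺] = 139.
At 25 °C, E = E° − (0.0592/n) log Q = 0.13 − (0.0592/2)(2.143) = 0.130 − 0.063 = 0.067 V.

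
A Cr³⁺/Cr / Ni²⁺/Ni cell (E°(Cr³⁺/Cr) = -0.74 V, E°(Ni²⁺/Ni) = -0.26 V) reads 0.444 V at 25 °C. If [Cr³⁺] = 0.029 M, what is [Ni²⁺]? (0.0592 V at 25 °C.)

0.0057 M

From the Nernst equation, log Q = n(E° − E)/0.0592 = 6(0.48 − 0.444)/0.0592 = 3.649, so Q = 4450.
With Q = [Cr³⁺]^2/[Ni²⁺]^3 and the known concentrations, [Ni²⁺]^3 in the denominator gives [Ni²⁺] = 0.0057 M.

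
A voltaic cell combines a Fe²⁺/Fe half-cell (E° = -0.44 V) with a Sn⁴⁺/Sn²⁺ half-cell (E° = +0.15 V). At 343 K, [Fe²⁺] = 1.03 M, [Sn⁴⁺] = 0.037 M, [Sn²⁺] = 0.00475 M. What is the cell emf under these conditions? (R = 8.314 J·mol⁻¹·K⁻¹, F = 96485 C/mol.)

The Sn⁴⁺/Sn²⁺ couple has the higher reduction potential and acts as the cathode, so E°_cell = +0.15 − (-0.44) = 0.59 V.
Balancing electrons gives n = 2; the reaction quotient is Q = [Fe²⁺]·[Sn²⁺]/[Sn⁴⁺] = 0.132.
E = E° − (RT/nF) ln Q = 0.59 − (8.314×343)/(2×96485) × (-2.023) = 0.590 + 0.030 = 0.620 V.

0.620 V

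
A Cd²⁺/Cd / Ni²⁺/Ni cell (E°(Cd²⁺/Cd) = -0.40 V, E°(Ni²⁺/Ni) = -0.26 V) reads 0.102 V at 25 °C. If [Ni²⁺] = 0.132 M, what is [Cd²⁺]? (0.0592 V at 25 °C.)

From the Nernst equation, log Q = n(E° − E)/0.0592 = 2(0.14 − 0.102)/0.0592 = 1.284, so Q = 19.2.
With Q = [Cd²⁺]/[Ni²⁺] and the known concentrations, [Cd²⁺] in the numerator gives [Cd²⁺] = 2.5 M.

2.5 M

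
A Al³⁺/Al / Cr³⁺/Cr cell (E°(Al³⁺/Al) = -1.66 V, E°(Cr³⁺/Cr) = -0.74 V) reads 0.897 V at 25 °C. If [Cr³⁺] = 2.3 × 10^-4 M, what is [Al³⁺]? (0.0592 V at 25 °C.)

From the Nernst equation, log Q = n(E° − E)/0.0592 = 3(0.92 − 0.897)/0.0592 = 1.166, so Q = 14.6.
With Q = [Al³⁺]/[Cr³⁺] and the known concentrations, [Al³⁺] in the numerator gives [Al³⁺] = 0.0034 M.

0.0034 M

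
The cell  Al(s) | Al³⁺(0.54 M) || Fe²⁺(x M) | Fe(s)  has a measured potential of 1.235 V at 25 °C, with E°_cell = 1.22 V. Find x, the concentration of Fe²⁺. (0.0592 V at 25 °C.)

From the Nernst equation, log Q = n(E° − E)/0.0592 = 6(1.22 − 1.235)/0.0592 = -1.520, so Q = 0.0302.
With Q = [Al³⁺]^2/[Fe²⁺]^3 and the known concentrations, [Fe²⁺]^3 in the denominator gives [Fe²⁺] = 2.1 M.

2.1 M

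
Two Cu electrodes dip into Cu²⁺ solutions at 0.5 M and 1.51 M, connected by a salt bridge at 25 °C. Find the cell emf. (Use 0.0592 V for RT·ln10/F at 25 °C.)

Both half-cells are Cu²⁺/Cu, so E°_cell = 0. The concentrated side is the cathode; the cell reaction moves Cu²⁺ from high to low concentration with n = 2.
Q = [Cu²⁺]_dilute/[Cu²⁺]_conc = 0.5/1.51 = 0.331.
E = 0 − (0.0592/2) log Q = −(0.0592/2)(-0.480) = 0.0142 V.

0.014 V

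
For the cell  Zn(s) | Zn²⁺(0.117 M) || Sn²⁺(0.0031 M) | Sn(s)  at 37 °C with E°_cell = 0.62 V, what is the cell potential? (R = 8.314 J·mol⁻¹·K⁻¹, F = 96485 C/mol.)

Balancing electrons gives n = 2; the reaction quotient is Q = [Zn²⁺]/[Sn²⁺] = 37.7.
E = E° − (RT/nF) ln Q = 0.62 − (8.314×310)/(2×96485) × (3.631) = 0.620 − 0.048 = 0.572 V.

0.572 V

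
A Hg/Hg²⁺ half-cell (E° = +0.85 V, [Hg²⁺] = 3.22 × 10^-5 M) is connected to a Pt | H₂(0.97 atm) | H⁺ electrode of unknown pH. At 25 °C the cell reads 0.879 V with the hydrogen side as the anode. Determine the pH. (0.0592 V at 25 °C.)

E°_cell = 0.85 V and n = 2.
log Q = n(E° − E)/0.0592 = 2×(0.85 − 0.879)/0.0592 = -0.980.
With Q = [H⁺]^2 / ([Hg²⁺]·P(H₂)), solving for [H⁺] gives log[H⁺] = -2.743, so pH = 2.74.

pH = 2.74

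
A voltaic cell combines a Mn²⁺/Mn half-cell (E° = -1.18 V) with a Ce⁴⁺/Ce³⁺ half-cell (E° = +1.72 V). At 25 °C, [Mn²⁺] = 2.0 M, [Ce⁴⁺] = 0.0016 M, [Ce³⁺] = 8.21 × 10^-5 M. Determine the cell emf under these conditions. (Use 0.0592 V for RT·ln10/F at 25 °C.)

2.97 V

The Ce⁴⁺/Ce³⁺ couple has the higher reduction potential and acts as the cathode, so E°_cell = +1.72 − (-1.18) = 2.90 V.
Balancing electrons gives n = 2; the reaction quotient is Q = [Mn²⁺]·[Ce³⁺]^2/[Ce⁴⁺]^2 = 0.00527.
At 25 °C, E = E° − (0.0592/n) log Q = 2.90 − (0.0592/2)(-2.279) = 2.900 + 0.067 = 2.967 V.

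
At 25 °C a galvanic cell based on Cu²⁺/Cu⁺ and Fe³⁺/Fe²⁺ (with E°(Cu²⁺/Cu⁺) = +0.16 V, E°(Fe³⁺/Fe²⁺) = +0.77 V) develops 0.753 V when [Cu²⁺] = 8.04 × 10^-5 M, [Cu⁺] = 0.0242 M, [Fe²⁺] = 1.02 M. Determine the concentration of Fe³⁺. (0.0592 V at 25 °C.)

0.88 M

From the Nernst equation, log Q = n(E° − E)/0.0592 = 1(0.61 − 0.753)/0.0592 = -2.416, so Q = 0.00384.
With Q = [Cu²⁺]·[Fe²⁺]/([Cu⁺]·[Fe³⁺]) and the known concentrations, [Fe³⁺] in the denominator gives [Fe³⁺] = 0.88 M.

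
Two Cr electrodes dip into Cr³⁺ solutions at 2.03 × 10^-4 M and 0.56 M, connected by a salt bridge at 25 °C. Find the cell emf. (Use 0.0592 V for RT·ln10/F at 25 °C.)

Both half-cells are Cr³⁺/Cr, so E°_cell = 0. The concentrated side is the cathode; the cell reaction moves Cr³⁺ from high to low concentration with n = 3.
Q = [Cr³⁺]_dilute/[Cr³⁺]_conc = 2.03 × 10^-4/0.56 = 3.62 × 10^-4.
E = 0 − (0.0592/3) log Q = −(0.0592/3)(-3.441) = 0.0679 V.

0.068 V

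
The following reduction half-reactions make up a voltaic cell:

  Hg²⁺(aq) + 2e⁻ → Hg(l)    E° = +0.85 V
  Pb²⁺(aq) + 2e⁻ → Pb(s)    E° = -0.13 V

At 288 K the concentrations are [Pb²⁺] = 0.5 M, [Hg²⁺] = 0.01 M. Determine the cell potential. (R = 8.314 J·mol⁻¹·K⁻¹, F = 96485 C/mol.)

The Hg²⁺/Hg couple has the higher reduction potential and acts as the cathode, so E°_cell = +0.85 − (-0.13) = 0.98 V.
Balancing electrons gives n = 2; the reaction quotient is Q = [Pb²⁺]/[Hg²⁺] = 50.0.
E = E° − (RT/nF) ln Q = 0.98 − (8.314×288)/(2×96485) × (3.912) = 0.980 − 0.049 = 0.931 V.

0.931 V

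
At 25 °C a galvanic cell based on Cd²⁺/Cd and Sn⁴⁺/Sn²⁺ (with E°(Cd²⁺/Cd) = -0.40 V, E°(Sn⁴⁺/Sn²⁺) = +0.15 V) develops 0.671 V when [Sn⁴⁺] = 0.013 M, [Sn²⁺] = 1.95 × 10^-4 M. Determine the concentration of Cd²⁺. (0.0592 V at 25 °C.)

0.0054 M

From the Nernst equation, log Q = n(E° − E)/0.0592 = 2(0.55 − 0.671)/0.0592 = -4.088, so Q = 8.17 × 10^-5.
With Q = [Cd²⁺]·[Sn²⁺]/[Sn⁴⁺] and the known concentrations, [Cd²⁺] in the numerator gives [Cd²⁺] = 0.0054 M.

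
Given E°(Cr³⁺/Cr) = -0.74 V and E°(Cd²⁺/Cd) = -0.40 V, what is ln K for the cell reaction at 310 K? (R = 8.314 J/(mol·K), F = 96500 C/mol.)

ln K = 76.4

E°_cell = -0.40 − (-0.74) = 0.34 V, with n = 6 electrons transferred.
At equilibrium E = 0, so the Nernst equation gives ln K = nFE°/RT = (6)(96500)(0.34)/((8.314)(310)) = 76.38.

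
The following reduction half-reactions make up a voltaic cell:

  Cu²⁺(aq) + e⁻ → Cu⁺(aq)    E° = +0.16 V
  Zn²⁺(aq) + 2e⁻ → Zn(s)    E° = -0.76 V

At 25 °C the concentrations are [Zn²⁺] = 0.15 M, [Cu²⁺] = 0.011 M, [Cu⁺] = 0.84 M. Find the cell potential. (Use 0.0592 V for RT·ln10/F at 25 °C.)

The Cu²⁺/Cu⁺ couple has the higher reduction potential and acts as the cathode, so E°_cell = +0.16 − (-0.76) = 0.92 V.
Balancing electrons gives n = 2; the reaction quotient is Q = [Zn²⁺]·[Cu⁺]^2/[Cu²⁺]^2 = 875.
At 25 °C, E = E° − (0.0592/n) log Q = 0.92 − (0.0592/2)(2.942) = 0.920 − 0.087 = 0.833 V.

0.833 V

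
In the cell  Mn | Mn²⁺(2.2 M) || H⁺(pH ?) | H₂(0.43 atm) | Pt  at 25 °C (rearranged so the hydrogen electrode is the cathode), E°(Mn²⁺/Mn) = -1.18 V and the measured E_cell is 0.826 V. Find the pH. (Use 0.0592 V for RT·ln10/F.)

E°_cell = 1.18 V and n = 2.
log Q = n(E° − E)/0.0592 = 2×(1.18 − 0.826)/0.0592 = 11.959.
With Q = [Mn²⁺]·P(H₂) / [H⁺]^2, solving for [H⁺] gives log[H⁺] = -5.992, so pH = 5.99.

pH = 5.99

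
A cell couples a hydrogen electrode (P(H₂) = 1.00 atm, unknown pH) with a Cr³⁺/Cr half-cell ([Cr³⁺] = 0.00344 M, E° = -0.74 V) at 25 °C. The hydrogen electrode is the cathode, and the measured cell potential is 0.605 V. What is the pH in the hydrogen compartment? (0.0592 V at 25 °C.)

E°_cell = 0.74 V and n = 6.
log Q = n(E° − E)/0.0592 = 6×(0.74 − 0.605)/0.0592 = 13.682.
With Q = [Cr³⁺]^2·P(H₂)^3 / [H⁺]^6, solving for [H⁺] gives log[H⁺] = -3.102, so pH = 3.10.

pH = 3.10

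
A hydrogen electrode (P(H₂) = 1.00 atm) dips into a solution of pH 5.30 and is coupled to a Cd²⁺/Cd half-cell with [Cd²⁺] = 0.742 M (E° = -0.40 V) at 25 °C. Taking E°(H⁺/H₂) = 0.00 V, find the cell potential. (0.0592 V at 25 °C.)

The hydrogen couple is the cathode, so E°_cell = 0.40 V; n = 2.
[H⁺] = 10^(−5.30) = 5 × 10^-6 M, and Q = [Cd²⁺]·P(H₂) / [H⁺]^2 = 2.95 × 10^10.
E = E° − (0.0592/2) log Q = 0.40 − (0.0592/2)(10.470) = 0.090 V.

0.090 V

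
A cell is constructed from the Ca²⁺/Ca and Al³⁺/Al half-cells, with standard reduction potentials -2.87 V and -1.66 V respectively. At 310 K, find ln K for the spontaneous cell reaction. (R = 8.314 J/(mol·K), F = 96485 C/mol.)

E°_cell = -1.66 − (-2.87) = 1.21 V, with n = 6 electrons transferred.
At equilibrium E = 0, so the Nernst equation gives ln K = nFE°/RT = (6)(96485)(1.21)/((8.314)(310)) = 271.78.

ln K = 271.8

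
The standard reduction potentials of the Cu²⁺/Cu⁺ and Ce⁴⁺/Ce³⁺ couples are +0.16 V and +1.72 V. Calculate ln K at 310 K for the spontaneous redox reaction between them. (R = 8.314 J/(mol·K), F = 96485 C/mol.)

ln K = 58.4

E°_cell = +1.72 − (+0.16) = 1.56 V, with n = 1 electron transferred.
At equilibrium E = 0, so the Nernst equation gives ln K = nFE°/RT = (1)(96485)(1.56)/((8.314)(310)) = 58.40.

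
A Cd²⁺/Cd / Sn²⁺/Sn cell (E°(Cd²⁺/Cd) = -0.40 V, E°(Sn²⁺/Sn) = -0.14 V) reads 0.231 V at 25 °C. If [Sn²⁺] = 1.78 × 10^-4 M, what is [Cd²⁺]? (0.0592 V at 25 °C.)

From the Nernst equation, log Q = n(E° − E)/0.0592 = 2(0.26 − 0.231)/0.0592 = 0.980, so Q = 9.54.
With Q = [Cd²⁺]/[Sn²⁺] and the known concentrations, [Cd²⁺] in the numerator gives [Cd²⁺] = 0.0017 M.

0.0017 M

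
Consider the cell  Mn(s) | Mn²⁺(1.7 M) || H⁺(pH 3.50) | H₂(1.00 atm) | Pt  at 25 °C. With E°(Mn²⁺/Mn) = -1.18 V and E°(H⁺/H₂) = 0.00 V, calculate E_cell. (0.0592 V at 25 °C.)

0.97 V

The hydrogen couple is the cathode, so E°_cell = 1.18 V; n = 2.
[H⁺] = 10^(−3.50) = 3.2 × 10^-4 M, and Q = [Mn²⁺]·P(H₂) / [H⁺]^2 = 1.7 × 10^7.
E = E° − (0.0592/2) log Q = 1.18 − (0.0592/2)(7.230) = 0.966 V.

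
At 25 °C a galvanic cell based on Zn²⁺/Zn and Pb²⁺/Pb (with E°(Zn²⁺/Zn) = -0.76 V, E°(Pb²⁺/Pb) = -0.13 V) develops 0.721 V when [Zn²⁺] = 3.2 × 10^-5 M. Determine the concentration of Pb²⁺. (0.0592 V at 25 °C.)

0.038 M

From the Nernst equation, log Q = n(E° − E)/0.0592 = 2(0.63 − 0.721)/0.0592 = -3.074, so Q = 8.43 × 10^-4.
With Q = [Zn²⁺]/[Pb²⁺] and the known concentrations, [Pb²⁺] in the denominator gives [Pb²⁺] = 0.038 M.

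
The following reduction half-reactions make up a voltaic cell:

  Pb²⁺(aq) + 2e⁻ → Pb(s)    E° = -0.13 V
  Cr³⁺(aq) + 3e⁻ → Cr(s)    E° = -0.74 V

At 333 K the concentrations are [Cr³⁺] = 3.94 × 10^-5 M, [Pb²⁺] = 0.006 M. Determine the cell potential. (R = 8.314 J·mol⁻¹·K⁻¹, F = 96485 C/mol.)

The Pb²⁺/Pb couple has the higher reduction potential and acts as the cathode, so E°_cell = -0.13 − (-0.74) = 0.61 V.
Balancing electrons gives n = 6; the reaction quotient is Q = [Cr³⁺]^2/[Pb²⁺]^3 = 0.00719.
E = E° − (RT/nF) ln Q = 0.61 − (8.314×333)/(6×96485) × (-4.936) = 0.610 + 0.024 = 0.634 V.

0.634 V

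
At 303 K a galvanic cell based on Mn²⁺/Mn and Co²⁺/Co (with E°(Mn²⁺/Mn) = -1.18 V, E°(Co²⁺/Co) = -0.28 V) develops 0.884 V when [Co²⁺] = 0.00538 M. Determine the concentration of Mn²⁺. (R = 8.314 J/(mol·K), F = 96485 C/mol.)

From the Nernst equation, ln Q = nF(E° − E)/RT = 2×96485×(0.90 − 0.884)/(8.314×303) = 1.226, so Q = 3.41.
With Q = [Mn²⁺]/[Co²⁺] and the known concentrations, [Mn²⁺] in the numerator gives [Mn²⁺] = 0.018 M.

0.018 M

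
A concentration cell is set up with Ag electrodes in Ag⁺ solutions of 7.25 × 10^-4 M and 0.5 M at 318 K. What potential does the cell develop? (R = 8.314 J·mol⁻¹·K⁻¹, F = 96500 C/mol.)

0.18 V

Both half-cells are Ag⁺/Ag, so E°_cell = 0. The concentrated side is the cathode; the cell reaction moves Ag⁺ from high to low concentration with n = 1.
Q = [Ag⁺]_dilute/[Ag⁺]_conc = 7.25 × 10^-4/0.5 = 0.00145.
E = 0 − (RT/nF) ln Q = −((8.314×318)/(1×96500))(-6.536) = 0.1791 V.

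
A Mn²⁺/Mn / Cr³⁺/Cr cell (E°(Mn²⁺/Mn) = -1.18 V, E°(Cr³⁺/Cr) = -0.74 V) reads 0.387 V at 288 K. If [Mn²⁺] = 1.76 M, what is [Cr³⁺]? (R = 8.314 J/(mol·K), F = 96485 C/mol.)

From the Nernst equation, ln Q = nF(E° − E)/RT = 6×96485×(0.44 − 0.387)/(8.314×288) = 12.814, so Q = 3.67 × 10^5.
With Q = [Mn²⁺]^3/[Cr³⁺]^2 and the known concentrations, [Cr³⁺]^2 in the denominator gives [Cr³⁺] = 0.0039 M.

0.0039 M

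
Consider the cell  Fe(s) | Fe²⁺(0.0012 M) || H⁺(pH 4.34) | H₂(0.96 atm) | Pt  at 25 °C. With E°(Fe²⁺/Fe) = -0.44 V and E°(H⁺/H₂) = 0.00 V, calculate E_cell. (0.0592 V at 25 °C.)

0.27 V

The hydrogen couple is the cathode, so E°_cell = 0.44 V; n = 2.
[H⁺] = 10^(−4.34) = 4.6 × 10^-5 M, and Q = [Fe²⁺]·P(H₂) / [H⁺]^2 = 5.51 × 10^5.
E = E° − (0.0592/2) log Q = 0.44 − (0.0592/2)(5.741) = 0.270 V.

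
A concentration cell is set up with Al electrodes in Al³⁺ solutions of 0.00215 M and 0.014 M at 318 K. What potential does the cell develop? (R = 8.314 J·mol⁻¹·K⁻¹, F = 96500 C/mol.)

0.017 V

Both half-cells are Al³⁺/Al, so E°_cell = 0. The concentrated side is the cathode; the cell reaction moves Al³⁺ from high to low concentration with n = 3.
Q = [Al³⁺]_dilute/[Al³⁺]_conc = 0.00215/0.014 = 0.154.
E = 0 − (RT/nF) ln Q = −((8.314×318)/(3×96500))(-1.874) = 0.0171 V.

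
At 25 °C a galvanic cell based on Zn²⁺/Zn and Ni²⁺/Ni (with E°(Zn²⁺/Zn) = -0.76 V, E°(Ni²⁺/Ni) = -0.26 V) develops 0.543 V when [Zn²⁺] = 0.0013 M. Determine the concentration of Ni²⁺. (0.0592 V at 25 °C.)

0.037 M

From the Nernst equation, log Q = n(E° − E)/0.0592 = 2(0.50 − 0.543)/0.0592 = -1.453, so Q = 0.0353.
With Q = [Zn²⁺]/[Ni²⁺] and the known concentrations, [Ni²⁺] in the denominator gives [Ni²⁺] = 0.037 M.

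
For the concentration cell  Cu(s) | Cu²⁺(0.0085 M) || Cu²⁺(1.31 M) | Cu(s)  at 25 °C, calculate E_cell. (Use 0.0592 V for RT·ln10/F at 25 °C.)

0.065 V

Both half-cells are Cu²⁺/Cu, so E°_cell = 0. The concentrated side is the cathode; the cell reaction moves Cu²⁺ from high to low concentration with n = 2.
Q = [Cu²⁺]_dilute/[Cu²⁺]_conc = 0.0085/1.31 = 0.00649.
E = 0 − (0.0592/2) log Q = −(0.0592/2)(-2.188) = 0.0648 V.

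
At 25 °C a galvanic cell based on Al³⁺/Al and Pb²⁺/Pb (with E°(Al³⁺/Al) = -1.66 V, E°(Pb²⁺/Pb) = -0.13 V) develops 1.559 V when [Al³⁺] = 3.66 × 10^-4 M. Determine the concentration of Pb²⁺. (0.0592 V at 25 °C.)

From the Nernst equation, log Q = n(E° − E)/0.0592 = 6(1.53 − 1.559)/0.0592 = -2.939, so Q = 0.00115.
With Q = [Al³⁺]^2/[Pb²⁺]^3 and the known concentrations, [Pb²⁺]^3 in the denominator gives [Pb²⁺] = 0.049 M.

0.049 M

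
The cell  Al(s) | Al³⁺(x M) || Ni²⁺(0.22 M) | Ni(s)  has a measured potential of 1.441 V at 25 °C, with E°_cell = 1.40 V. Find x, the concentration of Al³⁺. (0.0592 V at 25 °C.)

From the Nernst equation, log Q = n(E° − E)/0.0592 = 6(1.40 − 1.441)/0.0592 = -4.155, so Q = 6.99 × 10^-5.
With Q = [Al³⁺]^2/[Ni²⁺]^3 and the known concentrations, [Al³⁺]^2 in the numerator gives [Al³⁺] = 8.6 × 10^-4 M.

8.6 × 10^-4 M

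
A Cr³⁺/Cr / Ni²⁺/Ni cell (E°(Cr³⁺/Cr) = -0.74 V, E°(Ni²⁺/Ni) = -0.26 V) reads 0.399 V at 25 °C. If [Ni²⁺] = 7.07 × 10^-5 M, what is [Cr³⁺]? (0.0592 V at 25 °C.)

0.0076 M

From the Nernst equation, log Q = n(E° − E)/0.0592 = 6(0.48 − 0.399)/0.0592 = 8.209, so Q = 1.62 × 10^8.
With Q = [Cr³⁺]^2/[Ni²⁺]^3 and the known concentrations, [Cr³⁺]^2 in the numerator gives [Cr³⁺] = 0.0076 M.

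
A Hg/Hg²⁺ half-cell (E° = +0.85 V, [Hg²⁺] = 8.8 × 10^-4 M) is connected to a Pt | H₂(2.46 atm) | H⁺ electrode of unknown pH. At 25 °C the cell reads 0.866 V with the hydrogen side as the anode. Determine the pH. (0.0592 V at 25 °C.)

pH = 1.60

E°_cell = 0.85 V and n = 2.
log Q = n(E° − E)/0.0592 = 2×(0.85 − 0.866)/0.0592 = -0.541.
With Q = [H⁺]^2 / ([Hg²⁺]·P(H₂)), solving for [H⁺] gives log[H⁺] = -1.603, so pH = 1.60.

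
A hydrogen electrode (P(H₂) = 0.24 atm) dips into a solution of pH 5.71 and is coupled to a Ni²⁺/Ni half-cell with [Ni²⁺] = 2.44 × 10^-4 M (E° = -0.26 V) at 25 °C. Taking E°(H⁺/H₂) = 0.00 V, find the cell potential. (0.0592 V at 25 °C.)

The hydrogen couple is the cathode, so E°_cell = 0.26 V; n = 2.
[H⁺] = 10^(−5.71) = 1.9 × 10^-6 M, and Q = [Ni²⁺]·P(H₂) / [H⁺]^2 = 1.54 × 10^7.
E = E° − (0.0592/2) log Q = 0.26 − (0.0592/2)(7.188) = 0.047 V.

0.047 V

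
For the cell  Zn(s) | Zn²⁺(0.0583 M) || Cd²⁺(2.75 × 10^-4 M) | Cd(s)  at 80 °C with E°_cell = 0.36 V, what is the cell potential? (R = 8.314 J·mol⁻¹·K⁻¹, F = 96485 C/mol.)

0.279 V

Balancing electrons gives n = 2; the reaction quotient is Q = [Zn²⁺]/[Cd²⁺] = 212.
E = E° − (RT/nF) ln Q = 0.36 − (8.314×353)/(2×96485) × (5.357) = 0.360 − 0.081 = 0.279 V.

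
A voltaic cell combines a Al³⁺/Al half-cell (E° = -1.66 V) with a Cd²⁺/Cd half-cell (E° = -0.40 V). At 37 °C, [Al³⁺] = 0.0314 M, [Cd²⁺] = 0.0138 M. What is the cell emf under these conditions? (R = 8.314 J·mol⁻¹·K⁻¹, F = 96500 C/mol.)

1.23 V

The Cd²⁺/Cd couple has the higher reduction potential and acts as the cathode, so E°_cell = -0.40 − (-1.66) = 1.26 V.
Balancing electrons gives n = 6; the reaction quotient is Q = [Al³⁺]^2/[Cd²⁺]^3 = 375.
E = E° − (RT/nF) ln Q = 1.26 − (8.314×310)/(6×96500) × (5.927) = 1.260 − 0.026 = 1.234 V.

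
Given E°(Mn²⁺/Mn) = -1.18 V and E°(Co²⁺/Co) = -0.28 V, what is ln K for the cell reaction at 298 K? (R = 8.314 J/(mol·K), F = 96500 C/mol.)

ln K = 70.1

E°_cell = -0.28 − (-1.18) = 0.90 V, with n = 2 electrons transferred.
At equilibrium E = 0, so the Nernst equation gives ln K = nFE°/RT = (2)(96500)(0.90)/((8.314)(298)) = 70.11.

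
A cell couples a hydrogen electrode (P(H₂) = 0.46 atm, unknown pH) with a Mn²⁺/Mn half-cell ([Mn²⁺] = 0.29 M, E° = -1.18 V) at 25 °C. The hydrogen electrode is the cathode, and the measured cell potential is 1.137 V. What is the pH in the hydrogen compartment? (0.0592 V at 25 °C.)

E°_cell = 1.18 V and n = 2.
log Q = n(E° − E)/0.0592 = 2×(1.18 − 1.137)/0.0592 = 1.453.
With Q = [Mn²⁺]·P(H₂) / [H⁺]^2, solving for [H⁺] gives log[H⁺] = -1.164, so pH = 1.16.

pH = 1.16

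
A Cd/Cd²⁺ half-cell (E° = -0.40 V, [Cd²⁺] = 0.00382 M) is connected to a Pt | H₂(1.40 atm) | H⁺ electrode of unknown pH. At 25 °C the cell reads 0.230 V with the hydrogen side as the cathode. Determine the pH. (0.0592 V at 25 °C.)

pH = 4.01

E°_cell = 0.40 V and n = 2.
log Q = n(E° − E)/0.0592 = 2×(0.40 − 0.230)/0.0592 = 5.743.
With Q = [Cd²⁺]·P(H₂) / [H⁺]^2, solving for [H⁺] gives log[H⁺] = -4.008, so pH = 4.01.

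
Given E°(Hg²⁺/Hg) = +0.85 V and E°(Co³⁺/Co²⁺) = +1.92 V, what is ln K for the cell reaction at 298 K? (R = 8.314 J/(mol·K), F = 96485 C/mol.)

E°_cell = +1.92 − (+0.85) = 1.07 V, with n = 2 electrons transferred.
At equilibrium E = 0, so the Nernst equation gives ln K = nFE°/RT = (2)(96485)(1.07)/((8.314)(298)) = 83.34.

ln K = 83.3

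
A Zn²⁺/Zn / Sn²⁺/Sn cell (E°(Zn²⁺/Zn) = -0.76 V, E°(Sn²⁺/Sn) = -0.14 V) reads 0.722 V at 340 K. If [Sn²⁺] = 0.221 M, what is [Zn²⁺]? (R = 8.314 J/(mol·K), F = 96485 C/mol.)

From the Nernst equation, ln Q = nF(E° − E)/RT = 2×96485×(0.62 − 0.722)/(8.314×340) = -6.963, so Q = 9.46 × 10^-4.
With Q = [Zn²⁺]/[Sn²⁺] and the known concentrations, [Zn²⁺] in the numerator gives [Zn²⁺] = 2.1 × 10^-4 M.

2.1 × 10^-4 M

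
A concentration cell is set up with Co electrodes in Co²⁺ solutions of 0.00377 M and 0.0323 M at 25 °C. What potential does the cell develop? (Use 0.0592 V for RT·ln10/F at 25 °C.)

0.028 V

Both half-cells are Co²⁺/Co, so E°_cell = 0. The concentrated side is the cathode; the cell reaction moves Co²⁺ from high to low concentration with n = 2.
Q = [Co²⁺]_dilute/[Co²⁺]_conc = 0.00377/0.0323 = 0.117.
E = 0 − (0.0592/2) log Q = −(0.0592/2)(-0.933) = 0.0276 V.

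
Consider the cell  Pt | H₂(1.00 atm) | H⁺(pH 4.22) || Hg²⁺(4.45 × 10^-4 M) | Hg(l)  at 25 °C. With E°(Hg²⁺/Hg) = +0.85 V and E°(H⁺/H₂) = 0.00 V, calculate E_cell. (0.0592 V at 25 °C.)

The Hg²⁺/Hg couple is the cathode, so E°_cell = 0.85 V; n = 2.
[H⁺] = 10^(−4.22) = 6 × 10^-5 M, and Q = [H⁺]^2 / ([Hg²⁺]·P(H₂)) = 8.16 × 10^-6.
E = E° − (0.0592/2) log Q = 0.85 − (0.0592/2)(-5.088) = 1.001 V.

1.00 V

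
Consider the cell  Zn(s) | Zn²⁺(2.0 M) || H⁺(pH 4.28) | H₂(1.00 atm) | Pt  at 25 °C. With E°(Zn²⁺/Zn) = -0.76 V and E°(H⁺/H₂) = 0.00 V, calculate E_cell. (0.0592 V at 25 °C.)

0.50 V

The hydrogen couple is the cathode, so E°_cell = 0.76 V; n = 2.
[H⁺] = 10^(−4.28) = 5.2 × 10^-5 M, and Q = [Zn²⁺]·P(H₂) / [H⁺]^2 = 7.26 × 10^8.
E = E° − (0.0592/2) log Q = 0.76 − (0.0592/2)(8.861) = 0.498 V.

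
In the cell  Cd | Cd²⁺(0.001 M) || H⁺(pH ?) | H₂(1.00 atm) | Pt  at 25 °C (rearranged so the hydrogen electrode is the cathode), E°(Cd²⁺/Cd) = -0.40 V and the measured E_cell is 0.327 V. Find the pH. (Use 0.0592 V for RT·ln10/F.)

pH = 2.73

E°_cell = 0.40 V and n = 2.
log Q = n(E° − E)/0.0592 = 2×(0.40 − 0.327)/0.0592 = 2.466.
With Q = [Cd²⁺]·P(H₂) / [H⁺]^2, solving for [H⁺] gives log[H⁺] = -2.733, so pH = 2.73.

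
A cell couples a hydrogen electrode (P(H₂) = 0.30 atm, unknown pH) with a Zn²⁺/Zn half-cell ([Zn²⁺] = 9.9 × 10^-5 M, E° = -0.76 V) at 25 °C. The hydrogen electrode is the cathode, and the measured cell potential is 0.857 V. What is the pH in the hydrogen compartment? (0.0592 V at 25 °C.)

E°_cell = 0.76 V and n = 2.
log Q = n(E° − E)/0.0592 = 2×(0.76 − 0.857)/0.0592 = -3.277.
With Q = [Zn²⁺]·P(H₂) / [H⁺]^2, solving for [H⁺] gives log[H⁺] = -0.625, so pH = 0.63.

pH = 0.63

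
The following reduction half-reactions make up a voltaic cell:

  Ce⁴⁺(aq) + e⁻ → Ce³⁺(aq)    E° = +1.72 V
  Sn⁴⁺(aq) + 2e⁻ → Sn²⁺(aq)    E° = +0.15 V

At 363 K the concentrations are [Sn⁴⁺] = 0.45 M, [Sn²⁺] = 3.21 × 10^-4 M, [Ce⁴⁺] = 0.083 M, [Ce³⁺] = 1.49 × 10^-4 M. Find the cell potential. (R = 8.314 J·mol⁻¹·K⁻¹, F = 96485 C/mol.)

The Ce⁴⁺/Ce³⁺ couple has the higher reduction potential and acts as the cathode, so E°_cell = +1.72 − (+0.15) = 1.57 V.
Balancing electrons gives n = 2; the reaction quotient is Q = [Sn⁴⁺]·[Ce³⁺]^2/([Sn²⁺]·[Ce⁴⁺]^2) = 0.00452.
E = E° − (RT/nF) ln Q = 1.57 − (8.314×363)/(2×96485) × (-5.400) = 1.570 + 0.084 = 1.654 V.

1.65 V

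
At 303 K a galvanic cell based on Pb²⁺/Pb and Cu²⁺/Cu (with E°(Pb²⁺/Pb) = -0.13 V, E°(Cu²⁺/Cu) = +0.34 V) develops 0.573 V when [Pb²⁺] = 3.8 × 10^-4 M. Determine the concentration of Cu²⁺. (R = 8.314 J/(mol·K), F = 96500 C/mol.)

From the Nernst equation, ln Q = nF(E° − E)/RT = 2×96500×(0.47 − 0.573)/(8.314×303) = -7.891, so Q = 3.74 × 10^-4.
With Q = [Pb²⁺]/[Cu²⁺] and the known concentrations, [Cu²⁺] in the denominator gives [Cu²⁺] = 1.0 M.

1.0 M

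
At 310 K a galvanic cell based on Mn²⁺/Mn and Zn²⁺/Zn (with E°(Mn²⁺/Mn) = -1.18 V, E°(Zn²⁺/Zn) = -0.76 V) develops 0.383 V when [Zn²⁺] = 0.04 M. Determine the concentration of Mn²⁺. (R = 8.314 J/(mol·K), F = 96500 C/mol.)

0.64 M

From the Nernst equation, ln Q = nF(E° − E)/RT = 2×96500×(0.42 − 0.383)/(8.314×310) = 2.771, so Q = 16.0.
With Q = [Mn²⁺]/[Zn²⁺] and the known concentrations, [Mn²⁺] in the numerator gives [Mn²⁺] = 0.64 M.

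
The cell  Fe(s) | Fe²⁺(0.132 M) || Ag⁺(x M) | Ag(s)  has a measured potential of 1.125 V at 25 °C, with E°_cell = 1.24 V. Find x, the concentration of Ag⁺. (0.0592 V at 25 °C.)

0.0041 M

From the Nernst equation, log Q = n(E° − E)/0.0592 = 2(1.24 − 1.125)/0.0592 = 3.885, so Q = 7680.
With Q = [Fe²⁺]/[Ag⁺]^2 and the known concentrations, [Ag⁺]^2 in the denominator gives [Ag⁺] = 0.0041 M.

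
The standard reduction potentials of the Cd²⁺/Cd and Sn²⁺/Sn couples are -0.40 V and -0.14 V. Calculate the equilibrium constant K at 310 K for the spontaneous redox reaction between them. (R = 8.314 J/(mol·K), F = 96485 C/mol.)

2.8 × 10^8

E°_cell = -0.14 − (-0.40) = 0.26 V, with n = 2 electrons transferred.
At equilibrium E = 0, so the Nernst equation gives ln K = nFE°/RT = (2)(96485)(0.26)/((8.314)(310)) = 19.47.
K = e^19.47 = 2.8 × 10^8.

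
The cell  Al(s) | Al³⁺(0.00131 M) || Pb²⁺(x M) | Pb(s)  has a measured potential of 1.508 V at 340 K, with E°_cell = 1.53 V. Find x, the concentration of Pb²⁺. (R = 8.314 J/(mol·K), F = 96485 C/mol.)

From the Nernst equation, ln Q = nF(E° − E)/RT = 6×96485×(1.53 − 1.508)/(8.314×340) = 4.506, so Q = 90.5.
With Q = [Al³⁺]^2/[Pb²⁺]^3 and the known concentrations, [Pb²⁺]^3 in the denominator gives [Pb²⁺] = 0.0027 M.

0.0027 M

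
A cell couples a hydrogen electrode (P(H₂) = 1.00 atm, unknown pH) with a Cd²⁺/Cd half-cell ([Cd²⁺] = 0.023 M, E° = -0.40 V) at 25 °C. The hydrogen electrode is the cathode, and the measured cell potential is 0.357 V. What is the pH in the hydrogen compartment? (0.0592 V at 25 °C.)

E°_cell = 0.40 V and n = 2.
log Q = n(E° − E)/0.0592 = 2×(0.40 − 0.357)/0.0592 = 1.453.
With Q = [Cd²⁺]·P(H₂) / [H⁺]^2, solving for [H⁺] gives log[H⁺] = -1.545, so pH = 1.55.

pH = 1.55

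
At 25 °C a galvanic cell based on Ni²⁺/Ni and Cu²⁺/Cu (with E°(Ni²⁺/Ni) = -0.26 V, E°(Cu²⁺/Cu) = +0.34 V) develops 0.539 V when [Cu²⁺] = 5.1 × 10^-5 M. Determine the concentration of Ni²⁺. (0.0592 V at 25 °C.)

0.0059 M

From the Nernst equation, log Q = n(E° − E)/0.0592 = 2(0.60 − 0.539)/0.0592 = 2.061, so Q = 115.
With Q = [Ni²⁺]/[Cu²⁺] and the known concentrations, [Ni²⁺] in the numerator gives [Ni²⁺] = 0.0059 M.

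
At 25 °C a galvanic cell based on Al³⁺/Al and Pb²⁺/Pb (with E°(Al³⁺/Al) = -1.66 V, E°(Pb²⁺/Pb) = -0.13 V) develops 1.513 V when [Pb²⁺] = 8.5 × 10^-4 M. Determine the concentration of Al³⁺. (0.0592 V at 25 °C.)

1.8 × 10^-4 M

From the Nernst equation, log Q = n(E° − E)/0.0592 = 6(1.53 − 1.513)/0.0592 = 1.723, so Q = 52.8.
With Q = [Al³⁺]^2/[Pb²⁺]^3 and the known concentrations, [Al³⁺]^2 in the numerator gives [Al³⁺] = 1.8 × 10^-4 M.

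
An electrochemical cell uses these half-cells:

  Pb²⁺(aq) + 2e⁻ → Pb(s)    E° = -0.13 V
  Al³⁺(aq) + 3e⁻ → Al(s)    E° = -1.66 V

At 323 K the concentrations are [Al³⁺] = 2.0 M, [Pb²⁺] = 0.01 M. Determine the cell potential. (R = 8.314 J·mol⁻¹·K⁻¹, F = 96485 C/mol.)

The Pb²⁺/Pb couple has the higher reduction potential and acts as the cathode, so E°_cell = -0.13 − (-1.66) = 1.53 V.
Balancing electrons gives n = 6; the reaction quotient is Q = [Al³⁺]^2/[Pb²⁺]^3 = 4 × 10^6.
E = E° − (RT/nF) ln Q = 1.53 − (8.314×323)/(6×96485) × (15.202) = 1.530 − 0.071 = 1.459 V.

1.46 V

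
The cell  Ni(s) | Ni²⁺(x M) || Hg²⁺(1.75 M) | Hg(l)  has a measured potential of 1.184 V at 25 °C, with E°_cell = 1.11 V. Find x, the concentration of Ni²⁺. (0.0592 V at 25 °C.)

From the Nernst equation, log Q = n(E° − E)/0.0592 = 2(1.11 − 1.184)/0.0592 = -2.500, so Q = 0.00316.
With Q = [Ni²⁺]/[Hg²⁺] and the known concentrations, [Ni²⁺] in the numerator gives [Ni²⁺] = 0.0055 M.

0.0055 M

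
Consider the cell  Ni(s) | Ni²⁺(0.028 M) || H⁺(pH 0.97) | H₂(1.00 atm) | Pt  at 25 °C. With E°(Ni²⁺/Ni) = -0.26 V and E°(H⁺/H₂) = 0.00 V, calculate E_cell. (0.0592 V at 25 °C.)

0.25 V

The hydrogen couple is the cathode, so E°_cell = 0.26 V; n = 2.
[H⁺] = 10^(−0.97) = 0.11 M, and Q = [Ni²⁺]·P(H₂) / [H⁺]^2 = 2.44.
E = E° − (0.0592/2) log Q = 0.26 − (0.0592/2)(0.387) = 0.249 V.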